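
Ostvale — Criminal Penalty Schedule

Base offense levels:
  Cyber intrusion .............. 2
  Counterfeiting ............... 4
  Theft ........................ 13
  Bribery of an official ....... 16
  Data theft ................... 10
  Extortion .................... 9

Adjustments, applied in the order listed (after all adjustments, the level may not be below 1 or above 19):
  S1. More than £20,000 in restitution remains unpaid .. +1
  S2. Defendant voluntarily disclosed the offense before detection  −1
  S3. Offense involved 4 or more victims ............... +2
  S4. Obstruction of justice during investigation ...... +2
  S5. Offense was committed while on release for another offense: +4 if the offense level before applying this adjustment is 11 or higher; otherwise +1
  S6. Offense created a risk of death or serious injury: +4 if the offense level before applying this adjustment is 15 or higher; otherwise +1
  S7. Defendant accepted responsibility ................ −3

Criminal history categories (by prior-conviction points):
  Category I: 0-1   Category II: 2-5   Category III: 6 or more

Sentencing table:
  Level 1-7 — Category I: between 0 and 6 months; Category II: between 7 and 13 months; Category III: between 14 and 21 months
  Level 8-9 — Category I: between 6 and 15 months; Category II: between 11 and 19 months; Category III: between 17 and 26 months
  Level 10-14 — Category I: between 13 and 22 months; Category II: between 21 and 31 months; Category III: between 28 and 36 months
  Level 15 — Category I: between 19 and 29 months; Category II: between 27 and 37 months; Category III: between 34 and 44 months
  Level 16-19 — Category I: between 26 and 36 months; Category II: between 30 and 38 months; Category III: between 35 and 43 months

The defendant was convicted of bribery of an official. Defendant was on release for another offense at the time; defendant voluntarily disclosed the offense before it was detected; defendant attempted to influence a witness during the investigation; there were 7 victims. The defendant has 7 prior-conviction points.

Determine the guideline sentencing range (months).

Base offense level for bribery of an official: 16.
S2 applies: 16 − 1 = 15.
S3 applies: 15 + 2 = 17.
S4 applies: 17 + 2 = 19.
S5 applies (level before this adjustment is 19 ≥ 11, so +4): 19 + 4 = 23.
Level 23 exceeds the maximum of 19; capped at 19.
Final offense level: 19.
Criminal history: 7 prior points → Category III (6+).
Level 19 falls in the 16-19 band.
Grid: Level 16-19 × Category III = 35-43 months.

35-43 months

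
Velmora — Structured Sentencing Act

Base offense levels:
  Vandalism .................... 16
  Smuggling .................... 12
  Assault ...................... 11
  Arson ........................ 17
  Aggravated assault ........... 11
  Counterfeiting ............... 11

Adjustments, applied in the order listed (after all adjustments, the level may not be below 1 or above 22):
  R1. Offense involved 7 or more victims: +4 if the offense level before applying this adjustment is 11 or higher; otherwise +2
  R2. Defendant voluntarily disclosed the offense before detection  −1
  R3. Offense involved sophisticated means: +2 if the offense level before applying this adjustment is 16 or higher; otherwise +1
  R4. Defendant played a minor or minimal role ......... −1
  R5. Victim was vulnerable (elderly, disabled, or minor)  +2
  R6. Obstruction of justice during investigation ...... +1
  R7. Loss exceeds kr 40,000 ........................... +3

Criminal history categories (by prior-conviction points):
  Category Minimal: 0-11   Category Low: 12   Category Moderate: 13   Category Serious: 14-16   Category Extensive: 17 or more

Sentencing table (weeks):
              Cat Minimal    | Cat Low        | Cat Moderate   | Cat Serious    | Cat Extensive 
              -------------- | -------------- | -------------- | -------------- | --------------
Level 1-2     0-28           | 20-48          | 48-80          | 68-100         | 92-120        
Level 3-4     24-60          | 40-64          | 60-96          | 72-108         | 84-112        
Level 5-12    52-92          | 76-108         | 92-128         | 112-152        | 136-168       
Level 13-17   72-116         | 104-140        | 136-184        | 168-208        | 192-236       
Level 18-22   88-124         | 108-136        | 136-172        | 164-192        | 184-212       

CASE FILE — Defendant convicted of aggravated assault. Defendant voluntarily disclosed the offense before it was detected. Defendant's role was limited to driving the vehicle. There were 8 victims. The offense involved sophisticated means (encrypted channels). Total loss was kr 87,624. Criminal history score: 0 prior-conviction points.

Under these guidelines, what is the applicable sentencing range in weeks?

72-116 weeks

Base offense level for aggravated assault: 11.
R1 applies (level before this adjustment is 11 ≥ 11, so +4): 11 + 4 = 15.
R2 applies: 15 − 1 = 14.
R3 applies (level before this adjustment is 14 < 16, so +1): 14 + 1 = 15.
R4 applies: 15 − 1 = 14.
R5 does not apply.
R7 applies: 14 + 3 = 17.
Final offense level: 17.
Criminal history: 0 prior points → Category Minimal (0-11).
Level 17 falls in the 13-17 band.
Grid: Level 13-17 × Category Minimal = 72-116 weeks.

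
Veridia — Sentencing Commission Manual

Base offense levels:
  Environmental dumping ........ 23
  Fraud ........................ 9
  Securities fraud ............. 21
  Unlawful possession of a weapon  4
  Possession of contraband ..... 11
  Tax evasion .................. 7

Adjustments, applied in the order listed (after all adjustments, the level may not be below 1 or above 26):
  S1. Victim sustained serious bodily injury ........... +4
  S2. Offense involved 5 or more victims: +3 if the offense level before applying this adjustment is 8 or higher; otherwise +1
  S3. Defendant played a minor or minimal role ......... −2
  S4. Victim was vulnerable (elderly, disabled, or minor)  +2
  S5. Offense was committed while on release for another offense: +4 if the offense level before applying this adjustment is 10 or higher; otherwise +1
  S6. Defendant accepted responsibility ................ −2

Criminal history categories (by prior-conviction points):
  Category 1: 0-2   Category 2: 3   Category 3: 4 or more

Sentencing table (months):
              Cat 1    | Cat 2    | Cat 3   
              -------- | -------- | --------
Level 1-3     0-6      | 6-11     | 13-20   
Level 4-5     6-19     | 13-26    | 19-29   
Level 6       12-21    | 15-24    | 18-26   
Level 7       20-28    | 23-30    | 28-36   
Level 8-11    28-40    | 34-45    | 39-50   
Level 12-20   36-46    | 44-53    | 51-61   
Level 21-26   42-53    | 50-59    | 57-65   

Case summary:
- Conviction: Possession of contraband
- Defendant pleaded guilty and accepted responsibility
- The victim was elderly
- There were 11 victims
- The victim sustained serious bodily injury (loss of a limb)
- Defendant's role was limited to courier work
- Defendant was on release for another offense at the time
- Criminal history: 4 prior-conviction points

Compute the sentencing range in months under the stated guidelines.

51-61 months

Base offense level for possession of contraband: 11.
S1 applies: 11 + 4 = 15.
S2 applies (level before this adjustment is 15 ≥ 8, so +3): 15 + 3 = 18.
S3 applies: 18 − 2 = 16.
S4 applies: 16 + 2 = 18.
S5 applies (level before this adjustment is 18 ≥ 10, so +4): 18 + 4 = 22.
S6 applies: 22 − 2 = 20.
Final offense level: 20.
Criminal history: 4 prior points → Category 3 (4+).
Level 20 falls in the 12-20 band.
Grid: Level 12-20 × Category 3 = 51-61 months.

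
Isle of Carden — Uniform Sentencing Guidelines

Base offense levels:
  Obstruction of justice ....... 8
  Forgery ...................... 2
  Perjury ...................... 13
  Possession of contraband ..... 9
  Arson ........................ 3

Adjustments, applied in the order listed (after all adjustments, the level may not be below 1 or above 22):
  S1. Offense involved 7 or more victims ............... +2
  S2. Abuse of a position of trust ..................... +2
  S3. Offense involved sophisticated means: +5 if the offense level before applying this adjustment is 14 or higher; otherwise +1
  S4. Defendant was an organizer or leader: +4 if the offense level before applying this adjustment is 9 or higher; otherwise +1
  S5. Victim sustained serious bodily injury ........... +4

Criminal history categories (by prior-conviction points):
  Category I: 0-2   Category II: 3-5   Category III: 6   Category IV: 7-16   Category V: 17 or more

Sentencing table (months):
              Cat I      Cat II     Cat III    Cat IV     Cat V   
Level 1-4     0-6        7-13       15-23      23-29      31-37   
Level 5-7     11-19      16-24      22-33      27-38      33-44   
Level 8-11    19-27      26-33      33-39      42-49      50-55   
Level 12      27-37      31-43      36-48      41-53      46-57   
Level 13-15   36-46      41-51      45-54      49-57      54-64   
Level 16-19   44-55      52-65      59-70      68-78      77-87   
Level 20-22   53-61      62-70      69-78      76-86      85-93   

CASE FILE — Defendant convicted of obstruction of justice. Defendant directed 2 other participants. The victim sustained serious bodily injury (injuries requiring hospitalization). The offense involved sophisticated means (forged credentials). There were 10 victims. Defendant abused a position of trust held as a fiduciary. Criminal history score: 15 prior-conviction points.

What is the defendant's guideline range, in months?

76-86 months

Base offense level for obstruction of justice: 8.
S1 applies: 8 + 2 = 10.
S2 applies: 10 + 2 = 12.
S3 applies (level before this adjustment is 12 < 14, so +1): 12 + 1 = 13.
S4 applies (level before this adjustment is 13 ≥ 9, so +4): 13 + 4 = 17.
S5 applies: 17 + 4 = 21.
Final offense level: 21.
Criminal history: 15 prior points → Category IV (7-16).
Level 21 falls in the 20-22 band.
Grid: Level 20-22 × Category IV = 76-86 months.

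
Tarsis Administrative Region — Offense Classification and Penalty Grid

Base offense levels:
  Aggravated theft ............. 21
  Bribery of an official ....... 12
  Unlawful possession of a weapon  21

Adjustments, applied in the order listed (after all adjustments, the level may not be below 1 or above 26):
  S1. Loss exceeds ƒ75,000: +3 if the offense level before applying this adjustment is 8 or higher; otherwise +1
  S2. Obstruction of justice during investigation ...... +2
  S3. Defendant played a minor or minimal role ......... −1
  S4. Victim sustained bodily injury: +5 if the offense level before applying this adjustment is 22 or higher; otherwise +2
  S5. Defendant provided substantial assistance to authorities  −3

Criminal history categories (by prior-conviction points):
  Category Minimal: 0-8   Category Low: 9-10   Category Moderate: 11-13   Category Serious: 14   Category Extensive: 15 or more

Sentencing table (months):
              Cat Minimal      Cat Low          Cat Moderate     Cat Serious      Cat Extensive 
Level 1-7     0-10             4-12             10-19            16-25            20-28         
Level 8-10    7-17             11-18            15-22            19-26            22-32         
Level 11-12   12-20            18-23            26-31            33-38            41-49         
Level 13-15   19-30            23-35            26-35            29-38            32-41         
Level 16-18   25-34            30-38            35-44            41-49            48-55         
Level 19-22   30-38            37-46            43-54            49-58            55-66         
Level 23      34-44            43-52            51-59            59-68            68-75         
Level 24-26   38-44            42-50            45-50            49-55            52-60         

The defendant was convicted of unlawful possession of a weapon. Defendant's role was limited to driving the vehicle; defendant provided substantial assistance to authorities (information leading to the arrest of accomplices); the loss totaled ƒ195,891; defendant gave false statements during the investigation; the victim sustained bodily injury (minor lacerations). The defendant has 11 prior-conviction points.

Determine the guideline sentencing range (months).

Base offense level for unlawful possession of a weapon: 21.
S1 applies (level before this adjustment is 21 ≥ 8, so +3): 21 + 3 = 24.
S2 applies: 24 + 2 = 26.
S3 applies: 26 − 1 = 25.
S4 applies (level before this adjustment is 25 ≥ 22, so +5): 25 + 5 = 30.
S5 applies: 30 − 3 = 27.
Level 27 exceeds the maximum of 26; capped at 26.
Final offense level: 26.
Criminal history: 11 prior points → Category Moderate (11-13).
Level 26 falls in the 24-26 band.
Grid: Level 24-26 × Category Moderate = 45-50 months.

45-50 months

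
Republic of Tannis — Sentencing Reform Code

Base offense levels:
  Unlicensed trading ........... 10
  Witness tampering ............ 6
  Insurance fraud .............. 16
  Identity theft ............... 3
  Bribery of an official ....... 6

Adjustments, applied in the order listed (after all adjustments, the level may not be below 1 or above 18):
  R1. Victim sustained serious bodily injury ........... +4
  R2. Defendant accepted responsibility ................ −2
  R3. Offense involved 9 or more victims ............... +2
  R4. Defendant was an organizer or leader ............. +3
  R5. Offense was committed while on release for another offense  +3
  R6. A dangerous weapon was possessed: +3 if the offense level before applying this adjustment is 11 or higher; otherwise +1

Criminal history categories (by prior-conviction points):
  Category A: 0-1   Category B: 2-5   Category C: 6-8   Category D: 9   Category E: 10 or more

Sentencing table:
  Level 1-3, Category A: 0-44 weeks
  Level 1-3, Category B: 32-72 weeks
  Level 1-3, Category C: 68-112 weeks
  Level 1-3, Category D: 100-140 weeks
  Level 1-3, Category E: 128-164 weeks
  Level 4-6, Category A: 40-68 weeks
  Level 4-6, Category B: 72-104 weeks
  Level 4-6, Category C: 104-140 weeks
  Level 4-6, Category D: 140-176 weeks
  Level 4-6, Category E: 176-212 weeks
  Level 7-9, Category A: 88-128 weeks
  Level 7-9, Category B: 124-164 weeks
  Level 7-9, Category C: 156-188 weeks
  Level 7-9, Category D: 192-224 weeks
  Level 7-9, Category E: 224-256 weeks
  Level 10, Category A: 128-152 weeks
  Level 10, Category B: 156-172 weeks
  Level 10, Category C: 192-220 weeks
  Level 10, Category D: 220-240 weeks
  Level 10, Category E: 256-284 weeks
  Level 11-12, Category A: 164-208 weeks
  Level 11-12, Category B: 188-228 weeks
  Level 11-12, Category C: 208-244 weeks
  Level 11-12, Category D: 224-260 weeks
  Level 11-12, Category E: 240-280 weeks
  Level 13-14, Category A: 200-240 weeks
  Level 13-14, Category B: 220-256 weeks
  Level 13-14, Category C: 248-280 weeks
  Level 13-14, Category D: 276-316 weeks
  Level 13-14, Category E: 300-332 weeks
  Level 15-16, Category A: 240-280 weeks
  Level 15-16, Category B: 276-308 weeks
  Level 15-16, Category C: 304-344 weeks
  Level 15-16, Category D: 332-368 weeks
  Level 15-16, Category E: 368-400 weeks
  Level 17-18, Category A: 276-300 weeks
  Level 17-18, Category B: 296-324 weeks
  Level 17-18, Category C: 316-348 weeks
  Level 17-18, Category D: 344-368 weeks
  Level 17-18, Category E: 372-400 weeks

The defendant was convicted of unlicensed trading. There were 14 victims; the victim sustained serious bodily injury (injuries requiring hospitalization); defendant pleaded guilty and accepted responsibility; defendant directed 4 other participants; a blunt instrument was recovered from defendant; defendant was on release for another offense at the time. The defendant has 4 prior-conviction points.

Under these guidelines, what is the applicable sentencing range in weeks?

Base offense level for unlicensed trading: 10.
R1 applies: 10 + 4 = 14.
R2 applies: 14 − 2 = 12.
R3 applies: 12 + 2 = 14.
R4 applies: 14 + 3 = 17.
R5 applies: 17 + 3 = 20.
R6 applies (level before this adjustment is 20 ≥ 11, so +3): 20 + 3 = 23.
Level 23 exceeds the maximum of 18; capped at 18.
Final offense level: 18.
Criminal history: 4 prior points → Category B (2-5).
Level 18 falls in the 17-18 band.
Grid: Level 17-18 × Category B = 296-324 weeks.

296-324 weeks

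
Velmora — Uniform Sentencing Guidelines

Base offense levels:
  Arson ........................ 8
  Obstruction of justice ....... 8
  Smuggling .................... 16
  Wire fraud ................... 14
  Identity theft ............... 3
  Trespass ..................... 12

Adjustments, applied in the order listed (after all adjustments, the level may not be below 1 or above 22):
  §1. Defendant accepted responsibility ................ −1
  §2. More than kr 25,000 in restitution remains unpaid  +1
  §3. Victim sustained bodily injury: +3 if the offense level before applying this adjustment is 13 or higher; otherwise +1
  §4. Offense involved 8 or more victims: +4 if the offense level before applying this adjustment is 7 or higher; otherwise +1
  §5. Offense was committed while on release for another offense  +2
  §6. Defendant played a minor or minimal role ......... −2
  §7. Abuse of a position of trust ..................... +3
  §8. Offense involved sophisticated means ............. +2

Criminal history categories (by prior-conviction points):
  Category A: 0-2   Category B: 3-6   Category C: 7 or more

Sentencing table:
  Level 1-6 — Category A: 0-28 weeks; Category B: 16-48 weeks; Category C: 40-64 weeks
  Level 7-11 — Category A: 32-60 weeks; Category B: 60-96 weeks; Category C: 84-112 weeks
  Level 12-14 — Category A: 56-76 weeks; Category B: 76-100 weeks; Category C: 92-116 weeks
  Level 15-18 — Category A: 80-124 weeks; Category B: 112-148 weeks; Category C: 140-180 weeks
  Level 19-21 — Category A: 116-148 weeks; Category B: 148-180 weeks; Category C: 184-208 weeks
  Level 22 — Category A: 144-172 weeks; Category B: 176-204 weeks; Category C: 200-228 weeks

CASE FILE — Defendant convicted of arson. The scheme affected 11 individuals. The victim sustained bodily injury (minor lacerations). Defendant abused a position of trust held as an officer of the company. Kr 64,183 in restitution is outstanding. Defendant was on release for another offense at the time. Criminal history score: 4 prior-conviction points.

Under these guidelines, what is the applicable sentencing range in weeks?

Base offense level for arson: 8.
§2 applies: 8 + 1 = 9.
§3 applies (level before this adjustment is 9 < 13, so +1): 9 + 1 = 10.
§4 applies (level before this adjustment is 10 ≥ 7, so +4): 10 + 4 = 14.
§5 applies: 14 + 2 = 16.
§7 applies: 16 + 3 = 19.
Final offense level: 19.
Criminal history: 4 prior points → Category B (3-6).
Level 19 falls in the 19-21 band.
Grid: Level 19-21 × Category B = 148-180 weeks.

148-180 weeks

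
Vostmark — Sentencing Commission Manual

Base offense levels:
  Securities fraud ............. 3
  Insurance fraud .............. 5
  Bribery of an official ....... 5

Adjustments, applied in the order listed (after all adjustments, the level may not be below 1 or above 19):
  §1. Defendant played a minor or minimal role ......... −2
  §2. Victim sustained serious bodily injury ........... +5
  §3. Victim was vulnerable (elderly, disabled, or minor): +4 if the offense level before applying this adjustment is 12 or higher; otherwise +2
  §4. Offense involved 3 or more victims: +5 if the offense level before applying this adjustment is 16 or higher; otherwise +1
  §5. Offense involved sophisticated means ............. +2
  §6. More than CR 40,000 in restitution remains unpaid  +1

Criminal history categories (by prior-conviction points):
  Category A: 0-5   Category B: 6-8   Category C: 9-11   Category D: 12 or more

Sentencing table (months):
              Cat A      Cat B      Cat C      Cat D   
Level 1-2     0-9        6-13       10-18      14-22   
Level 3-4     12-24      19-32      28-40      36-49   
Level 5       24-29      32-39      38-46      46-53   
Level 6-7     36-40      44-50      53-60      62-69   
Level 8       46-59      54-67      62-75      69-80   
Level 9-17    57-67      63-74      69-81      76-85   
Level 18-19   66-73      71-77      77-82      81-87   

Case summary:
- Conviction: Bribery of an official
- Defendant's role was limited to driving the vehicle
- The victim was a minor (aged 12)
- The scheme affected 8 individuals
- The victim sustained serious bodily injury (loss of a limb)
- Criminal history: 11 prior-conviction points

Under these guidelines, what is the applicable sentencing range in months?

69-81 months

Base offense level for bribery of an official: 5.
§1 applies: 5 − 2 = 3.
§2 applies: 3 + 5 = 8.
§3 applies (level before this adjustment is 8 < 12, so +2): 8 + 2 = 10.
§4 applies (level before this adjustment is 10 < 16, so +1): 10 + 1 = 11.
Final offense level: 11.
Criminal history: 11 prior points → Category C (9-11).
Level 11 falls in the 9-17 band.
Grid: Level 9-17 × Category C = 69-81 months.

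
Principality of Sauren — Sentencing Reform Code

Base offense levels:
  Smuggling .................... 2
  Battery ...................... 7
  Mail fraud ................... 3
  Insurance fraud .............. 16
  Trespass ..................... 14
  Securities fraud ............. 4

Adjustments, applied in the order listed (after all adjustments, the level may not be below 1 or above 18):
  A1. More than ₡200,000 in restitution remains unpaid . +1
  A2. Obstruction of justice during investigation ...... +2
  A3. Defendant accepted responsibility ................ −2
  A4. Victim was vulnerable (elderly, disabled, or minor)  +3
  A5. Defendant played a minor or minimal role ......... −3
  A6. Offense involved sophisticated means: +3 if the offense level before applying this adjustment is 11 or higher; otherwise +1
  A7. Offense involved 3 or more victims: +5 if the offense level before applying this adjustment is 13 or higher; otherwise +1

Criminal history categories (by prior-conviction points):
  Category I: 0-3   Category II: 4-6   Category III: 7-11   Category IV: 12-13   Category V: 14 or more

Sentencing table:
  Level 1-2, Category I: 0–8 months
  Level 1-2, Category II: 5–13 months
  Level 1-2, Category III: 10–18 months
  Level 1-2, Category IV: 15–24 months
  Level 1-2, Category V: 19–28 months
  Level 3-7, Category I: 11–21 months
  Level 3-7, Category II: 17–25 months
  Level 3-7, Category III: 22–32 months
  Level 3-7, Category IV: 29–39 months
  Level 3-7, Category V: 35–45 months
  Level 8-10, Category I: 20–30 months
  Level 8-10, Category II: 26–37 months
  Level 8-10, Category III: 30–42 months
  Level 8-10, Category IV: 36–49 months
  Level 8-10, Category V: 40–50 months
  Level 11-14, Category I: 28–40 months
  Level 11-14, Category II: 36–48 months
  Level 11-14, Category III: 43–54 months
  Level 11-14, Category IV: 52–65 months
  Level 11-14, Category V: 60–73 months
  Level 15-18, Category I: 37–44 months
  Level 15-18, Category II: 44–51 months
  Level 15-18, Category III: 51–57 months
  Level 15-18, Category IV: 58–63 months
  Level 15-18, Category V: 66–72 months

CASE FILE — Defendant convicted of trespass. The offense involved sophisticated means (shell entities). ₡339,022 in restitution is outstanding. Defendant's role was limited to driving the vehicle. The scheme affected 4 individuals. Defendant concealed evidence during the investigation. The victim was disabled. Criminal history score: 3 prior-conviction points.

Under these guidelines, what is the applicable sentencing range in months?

Base offense level for trespass: 14.
A1 applies: 14 + 1 = 15.
A2 applies: 15 + 2 = 17.
A3 does not apply.
A4 applies: 17 + 3 = 20.
A5 applies: 20 − 3 = 17.
A6 applies (level before this adjustment is 17 ≥ 11, so +3): 17 + 3 = 20.
A7 applies (level before this adjustment is 20 ≥ 13, so +5): 20 + 5 = 25.
Level 25 exceeds the maximum of 18; capped at 18.
Final offense level: 18.
Criminal history: 3 prior points → Category I (0-3).
Level 18 falls in the 15-18 band.
Grid: Level 15-18 × Category I = 37-44 months.

37-44 months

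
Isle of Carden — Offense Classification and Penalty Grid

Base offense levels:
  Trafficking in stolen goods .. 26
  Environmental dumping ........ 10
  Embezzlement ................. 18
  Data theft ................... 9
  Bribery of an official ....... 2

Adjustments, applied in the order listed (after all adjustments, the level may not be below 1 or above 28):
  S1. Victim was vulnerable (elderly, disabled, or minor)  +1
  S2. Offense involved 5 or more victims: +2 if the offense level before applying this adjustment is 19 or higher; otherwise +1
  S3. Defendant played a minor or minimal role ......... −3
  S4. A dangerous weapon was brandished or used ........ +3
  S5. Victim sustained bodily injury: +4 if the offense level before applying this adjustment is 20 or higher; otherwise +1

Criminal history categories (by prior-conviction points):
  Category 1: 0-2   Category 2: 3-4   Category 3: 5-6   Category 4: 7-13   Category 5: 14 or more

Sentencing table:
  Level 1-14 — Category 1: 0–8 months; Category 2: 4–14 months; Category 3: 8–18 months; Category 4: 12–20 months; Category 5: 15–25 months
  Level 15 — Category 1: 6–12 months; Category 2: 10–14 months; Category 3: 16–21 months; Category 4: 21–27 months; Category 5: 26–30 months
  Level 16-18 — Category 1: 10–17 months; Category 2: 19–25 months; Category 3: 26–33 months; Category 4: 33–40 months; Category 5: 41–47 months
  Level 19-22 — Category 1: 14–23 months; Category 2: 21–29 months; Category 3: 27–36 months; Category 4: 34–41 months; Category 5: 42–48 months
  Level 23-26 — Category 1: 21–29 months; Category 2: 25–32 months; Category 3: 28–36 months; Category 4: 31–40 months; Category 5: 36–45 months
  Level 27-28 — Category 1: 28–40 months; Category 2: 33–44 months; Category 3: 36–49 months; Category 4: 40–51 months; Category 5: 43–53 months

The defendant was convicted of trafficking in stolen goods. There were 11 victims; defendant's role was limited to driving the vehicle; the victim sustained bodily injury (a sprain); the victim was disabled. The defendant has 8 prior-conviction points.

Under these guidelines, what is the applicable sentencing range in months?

40-51 months

Base offense level for trafficking in stolen goods: 26.
S1 applies: 26 + 1 = 27.
S2 applies (level before this adjustment is 27 ≥ 19, so +2): 27 + 2 = 29.
S3 applies: 29 − 3 = 26.
S5 applies (level before this adjustment is 26 ≥ 20, so +4): 26 + 4 = 30.
Level 30 exceeds the maximum of 28; capped at 28.
Final offense level: 28.
Criminal history: 8 prior points → Category 4 (7-13).
Level 28 falls in the 27-28 band.
Grid: Level 27-28 × Category 4 = 40-51 months.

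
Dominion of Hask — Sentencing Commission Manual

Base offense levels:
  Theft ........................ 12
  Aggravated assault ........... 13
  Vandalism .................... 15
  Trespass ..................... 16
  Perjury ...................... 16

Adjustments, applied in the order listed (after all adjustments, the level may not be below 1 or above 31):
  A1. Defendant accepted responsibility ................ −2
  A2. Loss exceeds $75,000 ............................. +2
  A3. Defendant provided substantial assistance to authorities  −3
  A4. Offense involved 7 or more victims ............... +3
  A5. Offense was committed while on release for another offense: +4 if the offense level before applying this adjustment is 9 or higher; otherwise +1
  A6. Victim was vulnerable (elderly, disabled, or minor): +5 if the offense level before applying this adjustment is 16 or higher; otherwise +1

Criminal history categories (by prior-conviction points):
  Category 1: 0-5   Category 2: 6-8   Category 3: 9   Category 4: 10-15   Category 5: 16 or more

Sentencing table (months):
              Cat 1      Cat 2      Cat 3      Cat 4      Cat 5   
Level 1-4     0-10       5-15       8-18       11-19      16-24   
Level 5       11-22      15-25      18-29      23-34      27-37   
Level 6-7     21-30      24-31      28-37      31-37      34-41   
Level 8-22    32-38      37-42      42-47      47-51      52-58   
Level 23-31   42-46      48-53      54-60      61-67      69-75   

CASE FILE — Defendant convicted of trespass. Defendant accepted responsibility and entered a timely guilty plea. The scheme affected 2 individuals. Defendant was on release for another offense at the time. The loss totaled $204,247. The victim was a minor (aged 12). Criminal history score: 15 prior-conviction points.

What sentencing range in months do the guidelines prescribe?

Base offense level for trespass: 16.
A1 applies: 16 − 2 = 14.
A2 applies: 14 + 2 = 16.
A5 applies (level before this adjustment is 16 ≥ 9, so +4): 16 + 4 = 20.
A6 applies (level before this adjustment is 20 ≥ 16, so +5): 20 + 5 = 25.
Final offense level: 25.
Criminal history: 15 prior points → Category 4 (10-15).
Level 25 falls in the 23-31 band.
Grid: Level 23-31 × Category 4 = 61-67 months.

61-67 months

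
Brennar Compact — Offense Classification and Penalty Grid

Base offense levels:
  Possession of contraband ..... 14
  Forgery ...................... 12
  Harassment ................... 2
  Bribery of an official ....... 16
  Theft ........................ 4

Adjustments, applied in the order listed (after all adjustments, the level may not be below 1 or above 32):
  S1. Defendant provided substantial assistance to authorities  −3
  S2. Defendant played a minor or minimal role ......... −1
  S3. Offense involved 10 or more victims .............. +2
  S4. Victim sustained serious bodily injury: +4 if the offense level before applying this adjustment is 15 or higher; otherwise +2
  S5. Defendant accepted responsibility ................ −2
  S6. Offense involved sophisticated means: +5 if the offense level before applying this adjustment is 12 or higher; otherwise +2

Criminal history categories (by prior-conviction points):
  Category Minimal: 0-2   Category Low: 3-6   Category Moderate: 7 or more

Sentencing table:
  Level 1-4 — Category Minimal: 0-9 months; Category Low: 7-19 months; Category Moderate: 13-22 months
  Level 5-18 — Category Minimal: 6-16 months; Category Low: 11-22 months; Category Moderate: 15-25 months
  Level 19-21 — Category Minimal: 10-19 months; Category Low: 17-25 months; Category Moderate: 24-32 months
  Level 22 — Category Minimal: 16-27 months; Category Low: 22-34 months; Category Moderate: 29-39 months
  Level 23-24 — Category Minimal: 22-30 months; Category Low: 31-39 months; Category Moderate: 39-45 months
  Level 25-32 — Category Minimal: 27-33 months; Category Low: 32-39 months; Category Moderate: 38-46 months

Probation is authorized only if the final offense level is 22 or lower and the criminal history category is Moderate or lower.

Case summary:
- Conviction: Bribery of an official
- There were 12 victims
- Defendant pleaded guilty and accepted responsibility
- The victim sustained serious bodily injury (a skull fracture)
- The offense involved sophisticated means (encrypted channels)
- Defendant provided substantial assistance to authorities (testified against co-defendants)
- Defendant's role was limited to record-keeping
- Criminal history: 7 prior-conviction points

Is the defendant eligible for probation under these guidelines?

Base offense level for bribery of an official: 16.
S1 applies: 16 − 3 = 13.
S2 applies: 13 − 1 = 12.
S3 applies: 12 + 2 = 14.
S4 applies (level before this adjustment is 14 < 15, so +2): 14 + 2 = 16.
S5 applies: 16 − 2 = 14.
S6 applies (level before this adjustment is 14 ≥ 12, so +5): 14 + 5 = 19.
Final offense level: 19.
Criminal history: 7 prior points → Category Moderate (7+).
Level 19 falls in the 19-21 band.
Grid: Level 19-21 × Category Moderate = 24-32 months.
Probation check: level 19 ≤ 22 and category Moderate ≤ Moderate → eligible.

Yes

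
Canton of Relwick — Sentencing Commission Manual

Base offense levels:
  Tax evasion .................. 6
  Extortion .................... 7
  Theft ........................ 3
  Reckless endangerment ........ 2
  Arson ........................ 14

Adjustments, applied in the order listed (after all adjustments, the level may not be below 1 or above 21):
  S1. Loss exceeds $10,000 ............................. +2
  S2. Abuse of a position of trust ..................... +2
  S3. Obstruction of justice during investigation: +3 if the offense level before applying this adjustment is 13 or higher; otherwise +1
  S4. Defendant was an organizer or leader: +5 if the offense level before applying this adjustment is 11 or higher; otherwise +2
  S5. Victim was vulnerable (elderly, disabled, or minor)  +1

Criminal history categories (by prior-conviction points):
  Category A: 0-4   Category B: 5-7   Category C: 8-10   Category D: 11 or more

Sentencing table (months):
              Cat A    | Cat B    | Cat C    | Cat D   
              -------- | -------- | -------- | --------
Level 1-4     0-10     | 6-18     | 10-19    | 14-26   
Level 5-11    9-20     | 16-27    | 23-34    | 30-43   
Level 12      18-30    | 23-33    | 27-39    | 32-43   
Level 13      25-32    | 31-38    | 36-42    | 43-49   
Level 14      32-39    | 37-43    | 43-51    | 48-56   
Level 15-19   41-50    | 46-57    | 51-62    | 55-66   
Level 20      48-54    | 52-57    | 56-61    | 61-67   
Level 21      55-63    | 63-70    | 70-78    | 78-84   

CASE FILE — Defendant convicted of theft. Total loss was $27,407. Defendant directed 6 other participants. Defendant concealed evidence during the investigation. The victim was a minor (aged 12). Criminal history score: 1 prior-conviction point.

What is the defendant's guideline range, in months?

9-20 months

Base offense level for theft: 3.
S1 applies: 3 + 2 = 5.
S3 applies (level before this adjustment is 5 < 13, so +1): 5 + 1 = 6.
S4 applies (level before this adjustment is 6 < 11, so +2): 6 + 2 = 8.
S5 applies: 8 + 1 = 9.
Final offense level: 9.
Criminal history: 1 prior point → Category A (0-4).
Level 9 falls in the 5-11 band.
Grid: Level 5-11 × Category A = 9-20 months.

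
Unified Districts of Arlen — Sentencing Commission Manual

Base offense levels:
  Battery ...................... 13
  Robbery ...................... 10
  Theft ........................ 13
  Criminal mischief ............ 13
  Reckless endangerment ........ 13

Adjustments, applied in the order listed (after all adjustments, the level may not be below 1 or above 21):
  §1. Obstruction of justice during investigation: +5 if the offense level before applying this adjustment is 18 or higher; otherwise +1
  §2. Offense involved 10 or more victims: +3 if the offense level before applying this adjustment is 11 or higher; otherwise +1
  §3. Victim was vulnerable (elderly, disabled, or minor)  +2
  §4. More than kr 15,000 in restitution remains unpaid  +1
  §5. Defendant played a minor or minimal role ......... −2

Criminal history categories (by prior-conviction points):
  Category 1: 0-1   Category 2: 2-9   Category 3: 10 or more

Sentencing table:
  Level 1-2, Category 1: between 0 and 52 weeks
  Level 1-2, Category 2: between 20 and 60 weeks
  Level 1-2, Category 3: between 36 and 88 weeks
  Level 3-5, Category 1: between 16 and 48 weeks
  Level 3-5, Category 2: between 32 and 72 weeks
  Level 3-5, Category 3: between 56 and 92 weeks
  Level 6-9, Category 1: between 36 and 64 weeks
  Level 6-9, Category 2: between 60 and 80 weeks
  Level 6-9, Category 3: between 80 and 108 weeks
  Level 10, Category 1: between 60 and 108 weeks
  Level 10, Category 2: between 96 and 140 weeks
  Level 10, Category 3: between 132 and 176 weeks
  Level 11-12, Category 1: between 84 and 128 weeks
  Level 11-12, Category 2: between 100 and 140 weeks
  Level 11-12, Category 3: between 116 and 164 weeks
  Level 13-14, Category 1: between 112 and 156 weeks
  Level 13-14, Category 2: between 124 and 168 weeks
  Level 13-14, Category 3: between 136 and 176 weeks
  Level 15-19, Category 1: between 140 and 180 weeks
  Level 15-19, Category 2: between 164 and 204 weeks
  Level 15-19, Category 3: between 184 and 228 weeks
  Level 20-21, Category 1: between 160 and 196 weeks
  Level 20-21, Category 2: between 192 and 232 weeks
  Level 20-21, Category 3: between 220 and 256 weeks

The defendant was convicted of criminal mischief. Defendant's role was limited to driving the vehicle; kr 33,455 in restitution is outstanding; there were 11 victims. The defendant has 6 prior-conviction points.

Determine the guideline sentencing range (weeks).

Base offense level for criminal mischief: 13.
§2 applies (level before this adjustment is 13 ≥ 11, so +3): 13 + 3 = 16.
§4 applies: 16 + 1 = 17.
§5 applies: 17 − 2 = 15.
Final offense level: 15.
Criminal history: 6 prior points → Category 2 (2-9).
Level 15 falls in the 15-19 band.
Grid: Level 15-19 × Category 2 = 164-204 weeks.

164-204 weeks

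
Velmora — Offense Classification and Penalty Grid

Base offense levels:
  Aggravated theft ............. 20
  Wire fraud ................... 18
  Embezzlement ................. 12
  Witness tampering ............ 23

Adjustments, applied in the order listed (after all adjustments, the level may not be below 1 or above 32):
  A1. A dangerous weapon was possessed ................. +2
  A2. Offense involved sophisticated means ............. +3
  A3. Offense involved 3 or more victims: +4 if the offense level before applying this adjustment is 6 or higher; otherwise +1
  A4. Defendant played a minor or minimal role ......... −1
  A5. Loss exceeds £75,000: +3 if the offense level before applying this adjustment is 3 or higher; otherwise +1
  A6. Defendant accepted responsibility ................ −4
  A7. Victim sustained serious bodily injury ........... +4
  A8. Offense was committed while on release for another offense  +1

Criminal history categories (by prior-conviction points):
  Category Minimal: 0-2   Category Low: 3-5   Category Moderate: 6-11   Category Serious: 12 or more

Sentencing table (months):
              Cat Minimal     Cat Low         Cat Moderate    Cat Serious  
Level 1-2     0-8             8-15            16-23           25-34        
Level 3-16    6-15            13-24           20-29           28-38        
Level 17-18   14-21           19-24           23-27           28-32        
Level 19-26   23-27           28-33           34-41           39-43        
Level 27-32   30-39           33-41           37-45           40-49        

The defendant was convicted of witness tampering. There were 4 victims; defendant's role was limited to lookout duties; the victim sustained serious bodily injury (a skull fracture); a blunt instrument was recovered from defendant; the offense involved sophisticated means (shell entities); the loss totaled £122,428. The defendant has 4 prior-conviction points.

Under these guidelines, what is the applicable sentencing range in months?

33-41 months

Base offense level for witness tampering: 23.
A1 applies: 23 + 2 = 25.
A2 applies: 25 + 3 = 28.
A3 applies (level before this adjustment is 28 ≥ 6, so +4): 28 + 4 = 32.
A4 applies: 32 − 1 = 31.
A5 applies (level before this adjustment is 31 ≥ 3, so +3): 31 + 3 = 34.
A7 applies: 34 + 4 = 38.
Level 38 exceeds the maximum of 32; capped at 32.
Final offense level: 32.
Criminal history: 4 prior points → Category Low (3-5).
Level 32 falls in the 27-32 band.
Grid: Level 27-32 × Category Low = 33-41 months.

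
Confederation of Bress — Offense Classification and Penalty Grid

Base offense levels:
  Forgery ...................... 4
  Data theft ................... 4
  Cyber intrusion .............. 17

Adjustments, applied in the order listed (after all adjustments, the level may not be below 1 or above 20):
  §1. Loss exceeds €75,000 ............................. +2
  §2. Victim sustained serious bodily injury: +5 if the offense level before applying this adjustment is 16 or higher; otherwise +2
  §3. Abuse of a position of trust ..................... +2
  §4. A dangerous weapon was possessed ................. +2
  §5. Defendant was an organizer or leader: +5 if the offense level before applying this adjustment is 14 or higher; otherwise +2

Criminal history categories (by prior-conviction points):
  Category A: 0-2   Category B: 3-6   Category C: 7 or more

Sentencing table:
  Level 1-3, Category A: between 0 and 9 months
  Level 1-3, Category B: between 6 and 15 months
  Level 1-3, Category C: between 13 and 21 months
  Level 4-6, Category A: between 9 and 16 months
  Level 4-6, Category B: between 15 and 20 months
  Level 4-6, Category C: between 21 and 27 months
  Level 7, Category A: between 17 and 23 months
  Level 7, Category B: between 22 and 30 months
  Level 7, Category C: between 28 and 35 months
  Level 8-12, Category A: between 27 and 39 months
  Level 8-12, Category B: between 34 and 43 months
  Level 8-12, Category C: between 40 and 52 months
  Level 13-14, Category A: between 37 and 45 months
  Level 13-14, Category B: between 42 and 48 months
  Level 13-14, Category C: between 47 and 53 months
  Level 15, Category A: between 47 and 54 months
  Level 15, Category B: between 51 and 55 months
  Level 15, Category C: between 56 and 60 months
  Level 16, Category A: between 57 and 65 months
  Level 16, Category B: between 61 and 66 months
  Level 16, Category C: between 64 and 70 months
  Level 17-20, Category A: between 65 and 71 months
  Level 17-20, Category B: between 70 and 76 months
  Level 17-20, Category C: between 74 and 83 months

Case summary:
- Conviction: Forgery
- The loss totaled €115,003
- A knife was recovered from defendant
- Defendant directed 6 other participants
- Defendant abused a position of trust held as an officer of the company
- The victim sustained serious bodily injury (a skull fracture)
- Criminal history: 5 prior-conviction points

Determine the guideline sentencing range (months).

Base offense level for forgery: 4.
§1 applies: 4 + 2 = 6.
§2 applies (level before this adjustment is 6 < 16, so +2): 6 + 2 = 8.
§3 applies: 8 + 2 = 10.
§4 applies: 10 + 2 = 12.
§5 applies (level before this adjustment is 12 < 14, so +2): 12 + 2 = 14.
Final offense level: 14.
Criminal history: 5 prior points → Category B (3-6).
Level 14 falls in the 13-14 band.
Grid: Level 13-14 × Category B = 42-48 months.

42-48 months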